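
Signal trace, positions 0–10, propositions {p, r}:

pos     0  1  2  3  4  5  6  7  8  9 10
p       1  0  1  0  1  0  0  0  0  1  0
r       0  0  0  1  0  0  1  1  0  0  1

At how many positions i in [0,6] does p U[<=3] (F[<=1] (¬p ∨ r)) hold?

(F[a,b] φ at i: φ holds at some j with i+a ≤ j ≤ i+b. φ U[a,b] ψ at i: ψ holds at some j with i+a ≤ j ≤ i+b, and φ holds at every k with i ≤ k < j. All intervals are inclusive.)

Evaluate at each i in [0,6]:
  i=0: ✓ (rhs at j=0)
  i=1: ✓ (rhs at j=1)
  i=2: ✓ (rhs at j=2)
  i=3: ✓ (rhs at j=3)
  i=4: ✓ (rhs at j=4)
  i=5: ✓ (rhs at j=5)
  i=6: ✓ (rhs at j=6)
Positions where it holds: {0, 1, 2, 3, 4, 5, 6} → 7.

7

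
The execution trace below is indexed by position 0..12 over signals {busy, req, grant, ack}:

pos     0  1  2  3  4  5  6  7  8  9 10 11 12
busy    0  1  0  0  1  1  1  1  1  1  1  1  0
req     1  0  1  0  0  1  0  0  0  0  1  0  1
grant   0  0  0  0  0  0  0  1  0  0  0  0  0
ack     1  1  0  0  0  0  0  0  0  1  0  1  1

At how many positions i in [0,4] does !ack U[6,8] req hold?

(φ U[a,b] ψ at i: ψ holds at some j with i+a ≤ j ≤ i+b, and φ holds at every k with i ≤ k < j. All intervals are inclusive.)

0

Evaluate at each i in [0,4]:
  i=0: ✗ (no rhs in [6,8])
  i=1: ✗ (no rhs in [7,9])
  i=2: ✗ (lhs fails at k=9 before rhs at j=10)
  i=3: ✗ (lhs fails at k=9 before rhs at j=10)
  i=4: ✗ (lhs fails at k=9 before rhs at j=10)
Positions where it holds: {} → 0.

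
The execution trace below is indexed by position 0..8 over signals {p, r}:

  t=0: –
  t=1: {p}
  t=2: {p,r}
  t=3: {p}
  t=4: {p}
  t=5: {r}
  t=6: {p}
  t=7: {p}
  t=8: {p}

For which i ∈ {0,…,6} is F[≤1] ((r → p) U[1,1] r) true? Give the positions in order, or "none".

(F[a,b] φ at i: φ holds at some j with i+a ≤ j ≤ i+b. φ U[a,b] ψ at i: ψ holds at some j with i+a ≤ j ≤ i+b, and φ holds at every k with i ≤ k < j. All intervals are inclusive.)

0, 1, 3, 4

Evaluate at each i in [0,6]:
  i=0: ✓ (witness j=1)
  i=1: ✓ (witness j=1)
  i=2: ✗ (none in [2,3])
  i=3: ✓ (witness j=4)
  i=4: ✓ (witness j=4)
  i=5: ✗ (none in [5,6])
  i=6: ✗ (none in [6,7])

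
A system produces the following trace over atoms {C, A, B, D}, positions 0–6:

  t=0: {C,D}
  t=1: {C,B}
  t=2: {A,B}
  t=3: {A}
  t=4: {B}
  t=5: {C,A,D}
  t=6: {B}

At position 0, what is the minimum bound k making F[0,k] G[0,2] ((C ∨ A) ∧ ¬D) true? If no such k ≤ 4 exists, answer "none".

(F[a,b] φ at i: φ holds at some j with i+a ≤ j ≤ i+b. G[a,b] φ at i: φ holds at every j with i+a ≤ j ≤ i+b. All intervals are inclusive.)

1

Scan j = 0,1,… for G[0,2] ((C ∨ A) ∧ ¬D):
  j=0: fails
  j=1: holds
First hit at j=1, so smallest k = 1-0 = 1.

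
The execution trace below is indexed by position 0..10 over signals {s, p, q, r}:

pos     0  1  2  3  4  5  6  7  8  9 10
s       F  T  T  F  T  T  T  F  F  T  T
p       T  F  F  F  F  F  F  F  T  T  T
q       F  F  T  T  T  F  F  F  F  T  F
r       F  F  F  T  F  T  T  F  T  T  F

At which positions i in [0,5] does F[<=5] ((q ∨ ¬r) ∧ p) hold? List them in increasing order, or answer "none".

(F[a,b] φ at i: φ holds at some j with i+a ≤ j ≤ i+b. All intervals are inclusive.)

0, 4, 5

Evaluate at each i in [0,5]:
  i=0: ✓ (witness j=0)
  i=1: ✗ (none in [1,6])
  i=2: ✗ (none in [2,7])
  i=3: ✗ (none in [3,8])
  i=4: ✓ (witness j=9)
  i=5: ✓ (witness j=9)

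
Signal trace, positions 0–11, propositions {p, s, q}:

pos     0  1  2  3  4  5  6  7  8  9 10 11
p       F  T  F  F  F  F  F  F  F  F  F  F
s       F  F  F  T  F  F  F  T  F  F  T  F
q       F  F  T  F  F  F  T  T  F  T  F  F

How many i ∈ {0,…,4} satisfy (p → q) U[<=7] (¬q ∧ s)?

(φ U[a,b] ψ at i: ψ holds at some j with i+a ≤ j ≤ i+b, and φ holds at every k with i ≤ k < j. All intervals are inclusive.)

3

Evaluate at each i in [0,4]:
  i=0: ✗ (lhs fails at k=1 before rhs at j=3)
  i=1: ✗ (lhs fails at k=1 before rhs at j=3)
  i=2: ✓ (rhs at j=3; lhs holds on [2,2])
  i=3: ✓ (rhs at j=3)
  i=4: ✓ (rhs at j=10; lhs holds on [4,9])
Positions where it holds: {2, 3, 4} → 3.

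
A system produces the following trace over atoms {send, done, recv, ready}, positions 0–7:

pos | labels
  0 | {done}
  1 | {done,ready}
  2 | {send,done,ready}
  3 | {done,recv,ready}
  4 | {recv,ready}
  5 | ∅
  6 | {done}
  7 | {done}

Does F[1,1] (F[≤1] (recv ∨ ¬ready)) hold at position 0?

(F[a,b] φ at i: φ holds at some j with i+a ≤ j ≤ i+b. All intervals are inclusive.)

Check F[≤1] (recv ∨ ¬ready) at each j in [1,1]:
  j=1: fails (none in [1,2])
No position in the window satisfies it → formula fails.

Does not hold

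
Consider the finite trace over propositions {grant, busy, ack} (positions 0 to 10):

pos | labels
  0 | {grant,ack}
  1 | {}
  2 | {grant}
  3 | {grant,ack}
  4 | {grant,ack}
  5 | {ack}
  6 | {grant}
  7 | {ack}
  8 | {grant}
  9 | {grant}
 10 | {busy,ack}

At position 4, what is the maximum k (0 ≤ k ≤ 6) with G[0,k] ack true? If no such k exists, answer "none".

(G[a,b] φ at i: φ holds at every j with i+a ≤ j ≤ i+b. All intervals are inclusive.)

ack must hold from j=4 onward; find where it first fails.
  j=4: holds
  j=5: holds
  j=6: fails
Holds on [4,5], so largest k = 1.

1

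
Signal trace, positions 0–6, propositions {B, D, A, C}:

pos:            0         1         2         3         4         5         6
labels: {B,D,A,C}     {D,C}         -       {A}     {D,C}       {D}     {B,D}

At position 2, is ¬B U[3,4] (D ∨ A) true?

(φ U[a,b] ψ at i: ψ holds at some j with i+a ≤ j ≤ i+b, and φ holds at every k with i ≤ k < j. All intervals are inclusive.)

Need some j in [5,6] with (D ∨ A), and ¬B at every k in [2,j-1].
  j=5: (D ∨ A) holds; ¬B holds at every k in [2,4] → satisfied.

Holds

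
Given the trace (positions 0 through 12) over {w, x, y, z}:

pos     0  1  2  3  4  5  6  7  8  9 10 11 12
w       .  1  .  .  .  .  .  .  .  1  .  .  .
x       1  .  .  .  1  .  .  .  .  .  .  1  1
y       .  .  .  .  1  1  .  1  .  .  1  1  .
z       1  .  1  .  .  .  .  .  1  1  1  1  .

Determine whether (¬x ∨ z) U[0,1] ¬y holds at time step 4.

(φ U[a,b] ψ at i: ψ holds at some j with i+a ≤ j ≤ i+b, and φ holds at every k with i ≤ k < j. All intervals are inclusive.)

False

Need some j in [4,5] with ¬y, and (¬x ∨ z) at every k in [4,j-1].
  j=4: ¬y false.
  j=5: ¬y false.
No j in the window works → until fails.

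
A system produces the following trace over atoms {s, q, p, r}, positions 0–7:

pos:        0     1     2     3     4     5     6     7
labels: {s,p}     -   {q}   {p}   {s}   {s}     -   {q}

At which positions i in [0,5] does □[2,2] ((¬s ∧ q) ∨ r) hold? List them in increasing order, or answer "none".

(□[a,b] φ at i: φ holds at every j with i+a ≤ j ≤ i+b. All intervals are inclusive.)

0, 5

Evaluate at each i in [0,5]:
  i=0: ✓ (all of [2,2])
  i=1: ✗ (fails at j=3)
  i=2: ✗ (fails at j=4)
  i=3: ✗ (fails at j=5)
  i=4: ✗ (fails at j=6)
  i=5: ✓ (all of [7,7])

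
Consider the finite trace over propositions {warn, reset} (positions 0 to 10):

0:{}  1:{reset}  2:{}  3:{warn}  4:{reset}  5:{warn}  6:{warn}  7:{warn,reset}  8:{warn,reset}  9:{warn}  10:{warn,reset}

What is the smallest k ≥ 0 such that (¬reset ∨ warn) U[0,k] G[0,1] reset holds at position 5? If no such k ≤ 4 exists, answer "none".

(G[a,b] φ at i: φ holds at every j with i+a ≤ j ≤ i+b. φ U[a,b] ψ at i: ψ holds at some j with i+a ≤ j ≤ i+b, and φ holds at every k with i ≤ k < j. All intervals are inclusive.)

Need earliest j ≥ 5 with G[0,1] reset, and (¬reset ∨ warn) at every k in [5,j-1].
  j=5: rhs fails.
  j=6: rhs fails.
  j=7: rhs holds; lhs holds on [5,6]. k = 2.

2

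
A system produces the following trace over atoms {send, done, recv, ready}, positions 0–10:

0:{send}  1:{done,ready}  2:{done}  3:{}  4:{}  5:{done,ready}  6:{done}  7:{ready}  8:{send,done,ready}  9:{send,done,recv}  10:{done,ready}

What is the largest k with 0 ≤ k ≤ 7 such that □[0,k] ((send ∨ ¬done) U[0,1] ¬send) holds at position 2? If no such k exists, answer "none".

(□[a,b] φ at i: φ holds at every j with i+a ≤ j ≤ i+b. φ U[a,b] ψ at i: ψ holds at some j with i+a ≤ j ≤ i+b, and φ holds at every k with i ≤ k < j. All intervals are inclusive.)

((send ∨ ¬done) U[0,1] ¬send) must hold from j=2 onward; find where it first fails.
  j=2: holds
  j=3: holds
  j=4: holds
  j=5: holds
  j=6: holds
  j=7: holds
  j=8: fails
Holds on [2,7], so largest k = 5.

5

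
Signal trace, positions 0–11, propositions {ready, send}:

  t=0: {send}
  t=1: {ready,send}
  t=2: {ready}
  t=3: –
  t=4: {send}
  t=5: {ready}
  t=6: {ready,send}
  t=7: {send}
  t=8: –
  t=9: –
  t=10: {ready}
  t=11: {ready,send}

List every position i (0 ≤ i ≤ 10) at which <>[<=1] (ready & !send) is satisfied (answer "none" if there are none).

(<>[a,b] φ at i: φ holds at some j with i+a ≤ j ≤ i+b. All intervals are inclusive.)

1, 2, 4, 5, 9, 10

Evaluate at each i in [0,10]:
  i=0: ✗ (none in [0,1])
  i=1: ✓ (witness j=2)
  i=2: ✓ (witness j=2)
  i=3: ✗ (none in [3,4])
  i=4: ✓ (witness j=5)
  i=5: ✓ (witness j=5)
  i=6: ✗ (none in [6,7])
  i=7: ✗ (none in [7,8])
  i=8: ✗ (none in [8,9])
  i=9: ✓ (witness j=10)
  i=10: ✓ (witness j=10)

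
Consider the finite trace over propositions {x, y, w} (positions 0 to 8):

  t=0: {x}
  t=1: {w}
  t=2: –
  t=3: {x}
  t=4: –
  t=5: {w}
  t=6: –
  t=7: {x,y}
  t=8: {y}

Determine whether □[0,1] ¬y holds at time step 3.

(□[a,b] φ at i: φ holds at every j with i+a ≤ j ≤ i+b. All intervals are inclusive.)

Holds

Check ¬y at every j in [3,4]:
  j=3: true
  j=4: true
All positions satisfy it → formula holds.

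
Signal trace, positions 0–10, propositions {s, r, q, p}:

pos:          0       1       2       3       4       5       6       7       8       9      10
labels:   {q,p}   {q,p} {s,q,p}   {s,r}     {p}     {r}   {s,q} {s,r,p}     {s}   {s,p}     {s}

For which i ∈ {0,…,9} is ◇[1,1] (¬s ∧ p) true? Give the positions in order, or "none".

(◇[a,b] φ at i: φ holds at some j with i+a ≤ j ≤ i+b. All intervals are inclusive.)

0, 3

Evaluate at each i in [0,9]:
  i=0: ✓ (witness j=1)
  i=1: ✗ (none in [2,2])
  i=2: ✗ (none in [3,3])
  i=3: ✓ (witness j=4)
  i=4: ✗ (none in [5,5])
  i=5: ✗ (none in [6,6])
  i=6: ✗ (none in [7,7])
  i=7: ✗ (none in [8,8])
  i=8: ✗ (none in [9,9])
  i=9: ✗ (none in [10,10])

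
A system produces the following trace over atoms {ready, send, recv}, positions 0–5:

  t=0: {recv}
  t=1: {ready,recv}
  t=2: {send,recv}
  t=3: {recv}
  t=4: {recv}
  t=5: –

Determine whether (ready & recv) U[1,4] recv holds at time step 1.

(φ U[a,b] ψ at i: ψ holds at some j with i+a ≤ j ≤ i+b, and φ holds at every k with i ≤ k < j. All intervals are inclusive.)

Need some j in [2,5] with recv, and (ready & recv) at every k in [1,j-1].
  j=2: recv holds; (ready & recv) holds at every k in [1,1] → satisfied.

Yes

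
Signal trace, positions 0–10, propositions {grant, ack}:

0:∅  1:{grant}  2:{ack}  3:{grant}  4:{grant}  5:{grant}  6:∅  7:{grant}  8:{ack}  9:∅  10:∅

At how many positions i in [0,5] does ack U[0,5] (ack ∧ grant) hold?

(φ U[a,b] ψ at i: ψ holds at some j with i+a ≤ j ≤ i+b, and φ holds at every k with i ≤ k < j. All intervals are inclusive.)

Evaluate at each i in [0,5]:
  i=0: ✗ (no rhs in [0,5])
  i=1: ✗ (no rhs in [1,6])
  i=2: ✗ (no rhs in [2,7])
  i=3: ✗ (no rhs in [3,8])
  i=4: ✗ (no rhs in [4,9])
  i=5: ✗ (no rhs in [5,10])
Positions where it holds: {} → 0.

0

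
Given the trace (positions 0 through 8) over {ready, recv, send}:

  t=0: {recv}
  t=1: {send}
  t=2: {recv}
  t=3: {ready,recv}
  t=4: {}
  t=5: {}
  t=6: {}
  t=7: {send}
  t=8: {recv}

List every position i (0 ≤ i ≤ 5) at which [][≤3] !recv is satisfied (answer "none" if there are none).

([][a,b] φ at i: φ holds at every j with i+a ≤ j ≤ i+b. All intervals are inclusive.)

Evaluate at each i in [0,5]:
  i=0: ✗ (fails at j=0)
  i=1: ✗ (fails at j=2)
  i=2: ✗ (fails at j=2)
  i=3: ✗ (fails at j=3)
  i=4: ✓ (all of [4,7])
  i=5: ✗ (fails at j=8)

4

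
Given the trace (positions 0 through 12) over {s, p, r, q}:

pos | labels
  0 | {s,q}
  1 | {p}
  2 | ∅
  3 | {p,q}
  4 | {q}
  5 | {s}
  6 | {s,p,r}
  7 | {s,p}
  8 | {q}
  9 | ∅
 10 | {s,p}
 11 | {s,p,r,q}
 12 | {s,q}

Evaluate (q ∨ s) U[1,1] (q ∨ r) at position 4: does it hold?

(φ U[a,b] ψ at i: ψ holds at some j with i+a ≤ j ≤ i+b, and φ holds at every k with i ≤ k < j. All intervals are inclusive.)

No

Need some j in [5,5] with (q ∨ r), and (q ∨ s) at every k in [4,j-1].
  j=5: (q ∨ r) false.
No j in the window works → until fails.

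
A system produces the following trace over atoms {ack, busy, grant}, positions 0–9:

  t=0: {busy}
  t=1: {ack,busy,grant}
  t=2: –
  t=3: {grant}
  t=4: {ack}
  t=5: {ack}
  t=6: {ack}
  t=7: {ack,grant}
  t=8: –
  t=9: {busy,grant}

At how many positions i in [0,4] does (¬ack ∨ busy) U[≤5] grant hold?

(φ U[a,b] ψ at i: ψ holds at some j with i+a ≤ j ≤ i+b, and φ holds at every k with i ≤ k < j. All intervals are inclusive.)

Evaluate at each i in [0,4]:
  i=0: ✓ (rhs at j=1; lhs holds on [0,0])
  i=1: ✓ (rhs at j=1)
  i=2: ✓ (rhs at j=3; lhs holds on [2,2])
  i=3: ✓ (rhs at j=3)
  i=4: ✗ (lhs fails at k=4 before rhs at j=7)
Positions where it holds: {0, 1, 2, 3} → 4.

4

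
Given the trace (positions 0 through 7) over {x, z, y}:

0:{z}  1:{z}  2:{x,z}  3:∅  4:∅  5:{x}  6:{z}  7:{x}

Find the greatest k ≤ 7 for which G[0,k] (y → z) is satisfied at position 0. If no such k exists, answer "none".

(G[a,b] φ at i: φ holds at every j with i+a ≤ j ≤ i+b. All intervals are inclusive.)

(y → z) must hold from j=0 onward; find where it first fails.
  j=0: holds
  j=1: holds
  j=2: holds
  j=3: holds
  j=4: holds
  j=5: holds
  j=6: holds
  j=7: holds
Holds through j=7; largest k = 7.

7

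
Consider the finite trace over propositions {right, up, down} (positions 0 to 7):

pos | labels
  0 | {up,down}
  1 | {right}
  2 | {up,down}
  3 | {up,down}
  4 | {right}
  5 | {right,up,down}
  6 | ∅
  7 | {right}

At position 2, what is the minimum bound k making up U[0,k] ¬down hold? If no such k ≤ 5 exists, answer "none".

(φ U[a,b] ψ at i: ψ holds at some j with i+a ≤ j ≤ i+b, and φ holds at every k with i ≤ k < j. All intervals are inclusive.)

2

Need earliest j ≥ 2 with ¬down, and up at every k in [2,j-1].
  j=2: rhs fails.
  j=3: rhs fails.
  j=4: rhs holds; lhs holds on [2,3]. k = 2.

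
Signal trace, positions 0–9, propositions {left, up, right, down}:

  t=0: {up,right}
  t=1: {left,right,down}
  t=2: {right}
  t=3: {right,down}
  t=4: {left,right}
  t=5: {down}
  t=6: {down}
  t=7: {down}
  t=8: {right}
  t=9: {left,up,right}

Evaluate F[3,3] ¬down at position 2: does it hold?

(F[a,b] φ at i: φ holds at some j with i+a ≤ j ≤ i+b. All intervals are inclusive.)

Check ¬down at each j in [5,5]:
  j=5: false
No position in the window satisfies it → formula fails.

False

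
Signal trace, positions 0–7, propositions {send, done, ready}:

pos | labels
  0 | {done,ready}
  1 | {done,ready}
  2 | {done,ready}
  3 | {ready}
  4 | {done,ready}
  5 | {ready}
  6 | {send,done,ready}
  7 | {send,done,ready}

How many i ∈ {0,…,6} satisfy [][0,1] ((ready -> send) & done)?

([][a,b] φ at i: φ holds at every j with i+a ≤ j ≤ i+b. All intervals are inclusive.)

Evaluate at each i in [0,6]:
  i=0: ✗ (fails at j=0)
  i=1: ✗ (fails at j=1)
  i=2: ✗ (fails at j=2)
  i=3: ✗ (fails at j=3)
  i=4: ✗ (fails at j=4)
  i=5: ✗ (fails at j=5)
  i=6: ✓ (all of [6,7])
Positions where it holds: {6} → 1.

1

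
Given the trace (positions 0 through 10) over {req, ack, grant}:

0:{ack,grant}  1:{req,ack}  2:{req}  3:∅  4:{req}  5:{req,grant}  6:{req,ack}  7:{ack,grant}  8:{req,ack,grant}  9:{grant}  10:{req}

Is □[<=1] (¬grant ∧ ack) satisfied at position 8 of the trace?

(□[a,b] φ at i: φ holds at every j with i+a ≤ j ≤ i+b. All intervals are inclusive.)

Check (¬grant ∧ ack) at every j in [8,9]:
  j=8: false
  j=9: false
Fails at j=8 → formula fails.

No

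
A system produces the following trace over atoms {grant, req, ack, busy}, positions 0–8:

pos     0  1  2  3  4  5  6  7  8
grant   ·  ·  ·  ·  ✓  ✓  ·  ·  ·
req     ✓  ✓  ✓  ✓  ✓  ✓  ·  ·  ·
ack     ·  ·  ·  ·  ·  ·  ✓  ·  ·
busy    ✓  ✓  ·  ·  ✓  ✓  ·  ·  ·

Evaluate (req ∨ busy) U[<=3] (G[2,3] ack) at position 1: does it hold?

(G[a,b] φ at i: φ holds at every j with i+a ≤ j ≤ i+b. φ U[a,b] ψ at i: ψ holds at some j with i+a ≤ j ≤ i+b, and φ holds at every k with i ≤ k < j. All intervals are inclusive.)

Need some j in [1,4] with G[2,3] ack, and (req ∨ busy) at every k in [1,j-1].
  j=1: G[2,3] ack — fails at 3.
  j=2: G[2,3] ack — fails at 4.
  j=3: G[2,3] ack — fails at 5.
  j=4: G[2,3] ack — fails at 7.
No j in the window works → until fails.

False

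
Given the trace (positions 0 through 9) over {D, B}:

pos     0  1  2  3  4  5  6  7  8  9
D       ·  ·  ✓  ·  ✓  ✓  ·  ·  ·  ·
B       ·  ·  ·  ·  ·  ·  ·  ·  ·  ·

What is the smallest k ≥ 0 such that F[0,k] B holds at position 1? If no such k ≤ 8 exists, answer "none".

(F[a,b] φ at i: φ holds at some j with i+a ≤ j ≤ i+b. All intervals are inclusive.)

none

Scan j = 1,2,… for B:
  j=1: fails
  j=2: fails
  j=3: fails
  j=4: fails
  j=5: fails
  j=6: fails
  j=7: fails
  j=8: fails
  j=9: fails
No j in [1,9] satisfies it → none.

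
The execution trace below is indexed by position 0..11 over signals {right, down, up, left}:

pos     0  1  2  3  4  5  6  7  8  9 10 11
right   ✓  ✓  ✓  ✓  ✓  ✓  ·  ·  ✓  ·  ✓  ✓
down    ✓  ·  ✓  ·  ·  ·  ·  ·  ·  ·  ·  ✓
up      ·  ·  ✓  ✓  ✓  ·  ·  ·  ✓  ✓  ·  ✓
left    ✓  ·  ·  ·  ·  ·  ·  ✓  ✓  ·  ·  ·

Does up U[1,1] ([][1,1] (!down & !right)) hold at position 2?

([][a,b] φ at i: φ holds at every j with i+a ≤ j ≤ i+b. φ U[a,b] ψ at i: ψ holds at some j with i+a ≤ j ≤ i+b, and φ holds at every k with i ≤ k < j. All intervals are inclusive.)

Need some j in [3,3] with [][1,1] (!down & !right), and up at every k in [2,j-1].
  j=3: [][1,1] (!down & !right) — fails at 4.
No j in the window works → until fails.

Does not hold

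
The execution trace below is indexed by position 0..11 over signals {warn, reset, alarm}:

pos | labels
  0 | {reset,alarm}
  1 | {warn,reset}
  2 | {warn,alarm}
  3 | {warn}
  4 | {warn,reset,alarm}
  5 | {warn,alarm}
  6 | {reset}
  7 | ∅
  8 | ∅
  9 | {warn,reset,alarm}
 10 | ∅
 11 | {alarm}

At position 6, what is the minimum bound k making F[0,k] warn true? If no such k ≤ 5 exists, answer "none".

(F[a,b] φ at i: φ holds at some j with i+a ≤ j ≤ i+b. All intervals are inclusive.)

3

Scan j = 6,7,… for warn:
  j=6: fails
  j=7: fails
  j=8: fails
  j=9: holds
First hit at j=9, so smallest k = 9-6 = 3.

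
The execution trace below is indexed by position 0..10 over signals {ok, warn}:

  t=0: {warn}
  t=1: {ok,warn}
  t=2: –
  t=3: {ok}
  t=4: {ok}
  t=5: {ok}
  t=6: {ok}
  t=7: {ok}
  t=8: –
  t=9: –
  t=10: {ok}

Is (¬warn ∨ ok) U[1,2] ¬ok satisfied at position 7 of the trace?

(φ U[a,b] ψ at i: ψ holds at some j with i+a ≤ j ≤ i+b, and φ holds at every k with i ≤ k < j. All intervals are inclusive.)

Need some j in [8,9] with ¬ok, and (¬warn ∨ ok) at every k in [7,j-1].
  j=8: ¬ok holds; (¬warn ∨ ok) holds at every k in [7,7] → satisfied.

Holds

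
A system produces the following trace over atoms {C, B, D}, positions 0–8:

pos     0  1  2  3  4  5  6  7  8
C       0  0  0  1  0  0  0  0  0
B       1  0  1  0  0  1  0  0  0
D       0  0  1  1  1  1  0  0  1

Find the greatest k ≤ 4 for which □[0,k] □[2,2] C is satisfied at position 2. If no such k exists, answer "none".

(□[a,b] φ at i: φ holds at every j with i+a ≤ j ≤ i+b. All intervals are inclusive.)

none

□[2,2] C must hold from j=2 onward; find where it first fails.
  j=2: fails → no k works.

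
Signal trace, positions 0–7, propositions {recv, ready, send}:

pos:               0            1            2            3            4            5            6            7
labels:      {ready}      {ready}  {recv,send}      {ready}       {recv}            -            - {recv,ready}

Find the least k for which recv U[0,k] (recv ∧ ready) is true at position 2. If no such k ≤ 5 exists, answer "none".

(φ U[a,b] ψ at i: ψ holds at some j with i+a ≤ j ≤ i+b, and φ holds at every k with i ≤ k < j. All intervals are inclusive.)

Need earliest j ≥ 2 with (recv ∧ ready), and recv at every k in [2,j-1].
  j=2: rhs fails.
  j=3: rhs fails.
  j=4: rhs fails.
  j=5: rhs fails.
  j=6: rhs fails.
  j=7: rhs holds but lhs fails at k=3.
No witness within the range → none.

none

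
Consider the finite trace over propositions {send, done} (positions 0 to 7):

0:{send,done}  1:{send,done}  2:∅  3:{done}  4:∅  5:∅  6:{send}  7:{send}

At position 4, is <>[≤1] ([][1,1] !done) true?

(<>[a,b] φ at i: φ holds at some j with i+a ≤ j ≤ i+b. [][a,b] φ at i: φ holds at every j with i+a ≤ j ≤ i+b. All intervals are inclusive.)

Yes

Check [][1,1] !done at each j in [4,5]:
  j=4: holds on [5,5]
  j=5: holds on [6,6]
Found at j=4 → formula holds.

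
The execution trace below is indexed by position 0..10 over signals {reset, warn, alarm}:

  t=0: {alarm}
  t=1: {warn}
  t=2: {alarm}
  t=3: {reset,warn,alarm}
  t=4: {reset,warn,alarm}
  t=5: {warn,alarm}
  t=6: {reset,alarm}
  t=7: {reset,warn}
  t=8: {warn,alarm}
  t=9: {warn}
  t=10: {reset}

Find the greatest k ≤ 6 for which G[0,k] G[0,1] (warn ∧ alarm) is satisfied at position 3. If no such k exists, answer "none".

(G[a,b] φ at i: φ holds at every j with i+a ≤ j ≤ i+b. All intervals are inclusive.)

1

G[0,1] (warn ∧ alarm) must hold from j=3 onward; find where it first fails.
  j=3: holds
  j=4: holds
  j=5: fails
Holds on [3,4], so largest k = 1.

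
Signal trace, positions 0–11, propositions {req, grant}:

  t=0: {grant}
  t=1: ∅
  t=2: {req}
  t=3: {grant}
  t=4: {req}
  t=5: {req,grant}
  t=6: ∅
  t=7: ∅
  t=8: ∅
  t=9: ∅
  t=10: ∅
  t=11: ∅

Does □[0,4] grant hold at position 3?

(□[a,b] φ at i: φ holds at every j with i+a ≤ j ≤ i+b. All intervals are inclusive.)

Check grant at every j in [3,7]:
  j=3: true
  j=4: false
  j=5: true
  j=6: false
  j=7: false
Fails at j=4 → formula fails.

False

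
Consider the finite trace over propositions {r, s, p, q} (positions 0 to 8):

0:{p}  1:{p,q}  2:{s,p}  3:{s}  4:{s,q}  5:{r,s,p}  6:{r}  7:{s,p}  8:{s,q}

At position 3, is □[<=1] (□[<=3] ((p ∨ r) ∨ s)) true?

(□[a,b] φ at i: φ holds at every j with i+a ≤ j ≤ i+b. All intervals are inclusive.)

Yes

Check □[<=3] ((p ∨ r) ∨ s) at every j in [3,4]:
  j=3: holds on [3,6]
  j=4: holds on [4,7]
All positions satisfy it → formula holds.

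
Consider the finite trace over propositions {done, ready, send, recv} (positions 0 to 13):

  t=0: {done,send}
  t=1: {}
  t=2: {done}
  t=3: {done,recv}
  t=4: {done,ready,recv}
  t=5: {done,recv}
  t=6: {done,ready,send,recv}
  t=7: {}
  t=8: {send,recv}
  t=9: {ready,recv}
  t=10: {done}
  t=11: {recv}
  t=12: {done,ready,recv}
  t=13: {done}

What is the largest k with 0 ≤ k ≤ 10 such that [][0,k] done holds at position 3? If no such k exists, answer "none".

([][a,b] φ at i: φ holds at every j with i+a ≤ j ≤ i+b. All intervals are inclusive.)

done must hold from j=3 onward; find where it first fails.
  j=3: holds
  j=4: holds
  j=5: holds
  j=6: holds
  j=7: fails
Holds on [3,6], so largest k = 3.

3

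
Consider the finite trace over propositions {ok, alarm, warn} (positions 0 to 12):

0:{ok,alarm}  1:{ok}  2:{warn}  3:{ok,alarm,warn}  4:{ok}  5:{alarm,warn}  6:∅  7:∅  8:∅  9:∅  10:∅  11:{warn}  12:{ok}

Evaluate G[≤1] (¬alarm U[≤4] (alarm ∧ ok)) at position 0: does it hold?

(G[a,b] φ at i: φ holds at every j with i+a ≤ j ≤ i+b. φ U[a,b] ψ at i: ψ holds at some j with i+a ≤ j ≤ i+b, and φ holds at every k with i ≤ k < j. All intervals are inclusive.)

Check (¬alarm U[≤4] (alarm ∧ ok)) at every j in [0,1]:
  j=0: holds
  j=1: holds
All positions satisfy it → formula holds.

True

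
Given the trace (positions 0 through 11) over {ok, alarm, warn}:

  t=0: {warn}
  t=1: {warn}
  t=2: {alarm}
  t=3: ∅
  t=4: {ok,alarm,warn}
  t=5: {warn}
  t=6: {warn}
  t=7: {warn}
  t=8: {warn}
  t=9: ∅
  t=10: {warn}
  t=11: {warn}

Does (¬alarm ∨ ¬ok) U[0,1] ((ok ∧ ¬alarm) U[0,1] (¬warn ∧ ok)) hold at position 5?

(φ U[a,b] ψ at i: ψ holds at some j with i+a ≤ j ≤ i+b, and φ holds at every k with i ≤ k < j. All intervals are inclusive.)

False

Need some j in [5,6] with ((ok ∧ ¬alarm) U[0,1] (¬warn ∧ ok)), and (¬alarm ∨ ¬ok) at every k in [5,j-1].
  j=5: ((ok ∧ ¬alarm) U[0,1] (¬warn ∧ ok)) — fails.
  j=6: ((ok ∧ ¬alarm) U[0,1] (¬warn ∧ ok)) — fails.
No j in the window works → until fails.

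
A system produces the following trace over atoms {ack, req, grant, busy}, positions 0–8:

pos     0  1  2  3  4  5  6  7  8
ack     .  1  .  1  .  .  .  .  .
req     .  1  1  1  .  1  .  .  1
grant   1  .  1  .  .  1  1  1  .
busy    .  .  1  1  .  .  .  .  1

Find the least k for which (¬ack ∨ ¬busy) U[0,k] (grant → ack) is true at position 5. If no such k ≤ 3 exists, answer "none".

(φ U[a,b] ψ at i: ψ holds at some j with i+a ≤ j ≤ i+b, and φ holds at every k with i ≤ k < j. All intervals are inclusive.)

3

Need earliest j ≥ 5 with (grant → ack), and (¬ack ∨ ¬busy) at every k in [5,j-1].
  j=5: rhs fails.
  j=6: rhs fails.
  j=7: rhs fails.
  j=8: rhs holds; lhs holds on [5,7]. k = 3.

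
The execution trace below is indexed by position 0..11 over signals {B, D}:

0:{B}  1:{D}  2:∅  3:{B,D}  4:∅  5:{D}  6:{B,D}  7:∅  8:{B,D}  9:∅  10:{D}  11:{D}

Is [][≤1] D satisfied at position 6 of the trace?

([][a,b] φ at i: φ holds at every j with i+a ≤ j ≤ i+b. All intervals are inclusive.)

Check D at every j in [6,7]:
  j=6: true
  j=7: false
Fails at j=7 → formula fails.

False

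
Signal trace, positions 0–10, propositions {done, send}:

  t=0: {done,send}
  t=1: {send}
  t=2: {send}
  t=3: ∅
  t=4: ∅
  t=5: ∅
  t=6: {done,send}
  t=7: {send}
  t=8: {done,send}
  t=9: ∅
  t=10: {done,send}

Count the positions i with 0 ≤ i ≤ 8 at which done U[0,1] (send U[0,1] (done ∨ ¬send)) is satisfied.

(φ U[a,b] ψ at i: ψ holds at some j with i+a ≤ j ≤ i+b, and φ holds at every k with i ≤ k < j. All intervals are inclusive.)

Evaluate at each i in [0,8]:
  i=0: ✓ (rhs at j=0)
  i=1: ✗ (lhs fails at k=1 before rhs at j=2)
  i=2: ✓ (rhs at j=2)
  i=3: ✓ (rhs at j=3)
  i=4: ✓ (rhs at j=4)
  i=5: ✓ (rhs at j=5)
  i=6: ✓ (rhs at j=6)
  i=7: ✓ (rhs at j=7)
  i=8: ✓ (rhs at j=8)
Positions where it holds: {0, 2, 3, 4, 5, 6, 7, 8} → 8.

8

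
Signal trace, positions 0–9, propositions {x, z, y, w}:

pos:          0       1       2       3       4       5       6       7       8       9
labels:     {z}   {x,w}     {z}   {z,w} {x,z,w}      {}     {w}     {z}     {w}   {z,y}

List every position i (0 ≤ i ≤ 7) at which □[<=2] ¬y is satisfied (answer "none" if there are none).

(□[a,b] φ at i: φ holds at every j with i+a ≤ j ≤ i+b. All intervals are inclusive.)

Evaluate at each i in [0,7]:
  i=0: ✓ (all of [0,2])
  i=1: ✓ (all of [1,3])
  i=2: ✓ (all of [2,4])
  i=3: ✓ (all of [3,5])
  i=4: ✓ (all of [4,6])
  i=5: ✓ (all of [5,7])
  i=6: ✓ (all of [6,8])
  i=7: ✗ (fails at j=9)

0, 1, 2, 3, 4, 5, 6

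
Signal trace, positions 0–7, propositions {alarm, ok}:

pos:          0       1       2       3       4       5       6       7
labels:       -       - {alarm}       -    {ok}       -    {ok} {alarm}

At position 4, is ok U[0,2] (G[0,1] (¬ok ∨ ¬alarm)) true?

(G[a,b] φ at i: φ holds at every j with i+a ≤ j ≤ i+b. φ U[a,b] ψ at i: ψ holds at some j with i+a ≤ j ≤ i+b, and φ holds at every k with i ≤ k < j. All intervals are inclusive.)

Yes

Need some j in [4,6] with G[0,1] (¬ok ∨ ¬alarm), and ok at every k in [4,j-1].
  j=4: G[0,1] (¬ok ∨ ¬alarm) holds; no prefix to check → satisfied.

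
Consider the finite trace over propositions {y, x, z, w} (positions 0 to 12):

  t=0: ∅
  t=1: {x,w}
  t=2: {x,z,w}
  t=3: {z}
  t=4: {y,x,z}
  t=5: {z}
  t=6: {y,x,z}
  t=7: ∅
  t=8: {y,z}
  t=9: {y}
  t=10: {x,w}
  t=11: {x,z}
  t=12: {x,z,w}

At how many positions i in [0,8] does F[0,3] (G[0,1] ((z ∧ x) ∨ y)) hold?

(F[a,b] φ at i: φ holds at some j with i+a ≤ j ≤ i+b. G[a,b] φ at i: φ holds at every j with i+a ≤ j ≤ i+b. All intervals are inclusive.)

Evaluate at each i in [0,8]:
  i=0: ✗ (none in [0,3])
  i=1: ✗ (none in [1,4])
  i=2: ✗ (none in [2,5])
  i=3: ✗ (none in [3,6])
  i=4: ✗ (none in [4,7])
  i=5: ✓ (witness j=8)
  i=6: ✓ (witness j=8)
  i=7: ✓ (witness j=8)
  i=8: ✓ (witness j=8)
Positions where it holds: {5, 6, 7, 8} → 4.

4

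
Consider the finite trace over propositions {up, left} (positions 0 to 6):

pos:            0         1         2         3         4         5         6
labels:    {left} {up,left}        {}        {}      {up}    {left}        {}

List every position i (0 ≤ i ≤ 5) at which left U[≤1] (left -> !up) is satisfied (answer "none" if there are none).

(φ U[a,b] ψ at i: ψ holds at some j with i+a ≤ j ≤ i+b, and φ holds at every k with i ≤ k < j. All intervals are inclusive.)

Evaluate at each i in [0,5]:
  i=0: ✓ (rhs at j=0)
  i=1: ✓ (rhs at j=2; lhs holds on [1,1])
  i=2: ✓ (rhs at j=2)
  i=3: ✓ (rhs at j=3)
  i=4: ✓ (rhs at j=4)
  i=5: ✓ (rhs at j=5)

0, 1, 2, 3, 4, 5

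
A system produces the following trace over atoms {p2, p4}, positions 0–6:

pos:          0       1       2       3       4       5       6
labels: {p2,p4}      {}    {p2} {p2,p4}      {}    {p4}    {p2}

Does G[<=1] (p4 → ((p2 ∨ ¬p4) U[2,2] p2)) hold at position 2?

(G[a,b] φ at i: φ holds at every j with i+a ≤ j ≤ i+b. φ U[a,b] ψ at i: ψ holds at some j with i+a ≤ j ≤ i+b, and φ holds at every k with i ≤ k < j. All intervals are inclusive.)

False

Check (p4 → ((p2 ∨ ¬p4) U[2,2] p2)) at every j in [2,3]:
  j=2: antecedent false → ✓
  j=3: antecedent true; consequent fails → ✗
Fails at j=3 → formula fails.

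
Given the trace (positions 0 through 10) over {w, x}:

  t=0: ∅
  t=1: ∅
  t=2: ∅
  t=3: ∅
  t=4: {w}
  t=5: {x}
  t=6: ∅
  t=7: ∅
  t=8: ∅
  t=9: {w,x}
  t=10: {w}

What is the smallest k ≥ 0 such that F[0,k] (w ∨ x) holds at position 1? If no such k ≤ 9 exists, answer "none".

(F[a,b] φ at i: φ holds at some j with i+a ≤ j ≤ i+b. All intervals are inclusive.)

3

Scan j = 1,2,… for (w ∨ x):
  j=1: fails
  j=2: fails
  j=3: fails
  j=4: holds
First hit at j=4, so smallest k = 4-1 = 3.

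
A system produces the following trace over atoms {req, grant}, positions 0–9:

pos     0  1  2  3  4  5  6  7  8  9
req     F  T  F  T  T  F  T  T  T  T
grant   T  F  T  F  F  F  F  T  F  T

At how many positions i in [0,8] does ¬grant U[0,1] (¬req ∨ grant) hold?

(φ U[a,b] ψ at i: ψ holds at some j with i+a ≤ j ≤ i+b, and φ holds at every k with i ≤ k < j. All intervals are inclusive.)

8

Evaluate at each i in [0,8]:
  i=0: ✓ (rhs at j=0)
  i=1: ✓ (rhs at j=2; lhs holds on [1,1])
  i=2: ✓ (rhs at j=2)
  i=3: ✗ (no rhs in [3,4])
  i=4: ✓ (rhs at j=5; lhs holds on [4,4])
  i=5: ✓ (rhs at j=5)
  i=6: ✓ (rhs at j=7; lhs holds on [6,6])
  i=7: ✓ (rhs at j=7)
  i=8: ✓ (rhs at j=9; lhs holds on [8,8])
Positions where it holds: {0, 1, 2, 4, 5, 6, 7, 8} → 8.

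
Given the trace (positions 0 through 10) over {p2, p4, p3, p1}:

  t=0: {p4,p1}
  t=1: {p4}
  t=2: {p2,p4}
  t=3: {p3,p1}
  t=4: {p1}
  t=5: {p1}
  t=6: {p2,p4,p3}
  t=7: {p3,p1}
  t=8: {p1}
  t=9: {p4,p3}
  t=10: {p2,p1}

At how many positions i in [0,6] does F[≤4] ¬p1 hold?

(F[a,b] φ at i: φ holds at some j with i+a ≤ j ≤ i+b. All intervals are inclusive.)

Evaluate at each i in [0,6]:
  i=0: ✓ (witness j=1)
  i=1: ✓ (witness j=1)
  i=2: ✓ (witness j=2)
  i=3: ✓ (witness j=6)
  i=4: ✓ (witness j=6)
  i=5: ✓ (witness j=6)
  i=6: ✓ (witness j=6)
Positions where it holds: {0, 1, 2, 3, 4, 5, 6} → 7.

7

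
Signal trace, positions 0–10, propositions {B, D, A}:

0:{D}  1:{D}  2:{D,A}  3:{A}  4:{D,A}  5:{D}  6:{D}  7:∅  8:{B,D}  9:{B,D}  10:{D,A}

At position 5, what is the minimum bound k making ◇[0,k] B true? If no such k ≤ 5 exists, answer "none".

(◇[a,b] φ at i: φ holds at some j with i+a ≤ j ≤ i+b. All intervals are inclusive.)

Scan j = 5,6,… for B:
  j=5: fails
  j=6: fails
  j=7: fails
  j=8: holds
First hit at j=8, so smallest k = 8-5 = 3.

3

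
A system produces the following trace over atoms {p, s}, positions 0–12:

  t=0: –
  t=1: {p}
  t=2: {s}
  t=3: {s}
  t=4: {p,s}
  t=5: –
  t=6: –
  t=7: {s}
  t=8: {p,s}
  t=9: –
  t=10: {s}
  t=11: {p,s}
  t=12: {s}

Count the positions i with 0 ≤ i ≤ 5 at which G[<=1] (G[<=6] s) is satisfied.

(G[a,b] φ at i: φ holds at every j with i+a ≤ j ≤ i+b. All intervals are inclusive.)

Evaluate at each i in [0,5]:
  i=0: ✗ (fails at j=0)
  i=1: ✗ (fails at j=1)
  i=2: ✗ (fails at j=2)
  i=3: ✗ (fails at j=3)
  i=4: ✗ (fails at j=4)
  i=5: ✗ (fails at j=5)
Positions where it holds: {} → 0.

0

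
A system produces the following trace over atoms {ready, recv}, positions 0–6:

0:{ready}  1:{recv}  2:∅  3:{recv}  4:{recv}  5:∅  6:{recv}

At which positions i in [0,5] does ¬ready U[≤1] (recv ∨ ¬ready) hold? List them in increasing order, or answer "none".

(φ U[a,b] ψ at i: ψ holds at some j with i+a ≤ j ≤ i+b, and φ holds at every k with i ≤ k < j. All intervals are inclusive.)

1, 2, 3, 4, 5

Evaluate at each i in [0,5]:
  i=0: ✗ (lhs fails at k=0 before rhs at j=1)
  i=1: ✓ (rhs at j=1)
  i=2: ✓ (rhs at j=2)
  i=3: ✓ (rhs at j=3)
  i=4: ✓ (rhs at j=4)
  i=5: ✓ (rhs at j=5)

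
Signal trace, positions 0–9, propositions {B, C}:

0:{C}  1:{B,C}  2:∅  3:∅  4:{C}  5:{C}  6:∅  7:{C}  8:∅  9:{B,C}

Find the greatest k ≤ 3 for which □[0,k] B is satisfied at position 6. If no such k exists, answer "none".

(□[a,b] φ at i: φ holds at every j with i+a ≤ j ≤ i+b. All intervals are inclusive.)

none

B must hold from j=6 onward; find where it first fails.
  j=6: fails → no k works.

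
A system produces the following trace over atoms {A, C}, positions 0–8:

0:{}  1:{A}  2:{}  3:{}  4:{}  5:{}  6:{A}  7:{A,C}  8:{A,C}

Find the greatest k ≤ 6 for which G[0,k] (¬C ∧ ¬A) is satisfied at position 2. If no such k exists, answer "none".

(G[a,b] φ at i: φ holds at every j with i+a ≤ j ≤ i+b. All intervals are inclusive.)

(¬C ∧ ¬A) must hold from j=2 onward; find where it first fails.
  j=2: holds
  j=3: holds
  j=4: holds
  j=5: holds
  j=6: fails
Holds on [2,5], so largest k = 3.

3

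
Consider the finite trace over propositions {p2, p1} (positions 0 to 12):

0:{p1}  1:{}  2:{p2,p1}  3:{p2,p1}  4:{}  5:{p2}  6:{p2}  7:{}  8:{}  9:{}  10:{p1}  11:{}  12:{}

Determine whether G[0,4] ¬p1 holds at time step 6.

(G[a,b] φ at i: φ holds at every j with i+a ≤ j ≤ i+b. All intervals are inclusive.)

Does not hold

Check ¬p1 at every j in [6,10]:
  j=6: true
  j=7: true
  j=8: true
  j=9: true
  j=10: false
Fails at j=10 → formula fails.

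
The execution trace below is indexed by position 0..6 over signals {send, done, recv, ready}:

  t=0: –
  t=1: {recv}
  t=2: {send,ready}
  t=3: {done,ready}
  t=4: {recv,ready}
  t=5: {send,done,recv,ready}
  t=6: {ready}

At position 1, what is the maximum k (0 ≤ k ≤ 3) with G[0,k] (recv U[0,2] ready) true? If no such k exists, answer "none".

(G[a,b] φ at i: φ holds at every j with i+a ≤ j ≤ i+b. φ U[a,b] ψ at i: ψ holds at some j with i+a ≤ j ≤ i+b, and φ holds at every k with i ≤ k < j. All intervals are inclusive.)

(recv U[0,2] ready) must hold from j=1 onward; find where it first fails.
  j=1: holds
  j=2: holds
  j=3: holds
  j=4: holds
Holds through j=4; largest k = 3.

3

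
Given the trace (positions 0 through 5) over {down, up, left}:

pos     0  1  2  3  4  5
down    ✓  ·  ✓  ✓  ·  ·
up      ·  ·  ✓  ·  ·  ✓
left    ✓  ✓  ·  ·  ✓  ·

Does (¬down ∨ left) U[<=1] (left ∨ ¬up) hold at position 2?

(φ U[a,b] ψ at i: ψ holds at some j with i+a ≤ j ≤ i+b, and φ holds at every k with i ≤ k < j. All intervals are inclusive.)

Does not hold

Need some j in [2,3] with (left ∨ ¬up), and (¬down ∨ left) at every k in [2,j-1].
  j=2: (left ∨ ¬up) false.
  j=3: (left ∨ ¬up) holds, but (¬down ∨ left) fails at k=2 → not this j.
No j in the window works → until fails.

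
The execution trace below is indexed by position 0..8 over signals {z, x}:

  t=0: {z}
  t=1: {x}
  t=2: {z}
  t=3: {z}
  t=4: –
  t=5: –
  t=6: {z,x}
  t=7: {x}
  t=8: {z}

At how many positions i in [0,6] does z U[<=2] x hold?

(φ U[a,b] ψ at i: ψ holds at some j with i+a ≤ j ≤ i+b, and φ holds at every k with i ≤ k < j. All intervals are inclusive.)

Evaluate at each i in [0,6]:
  i=0: ✓ (rhs at j=1; lhs holds on [0,0])
  i=1: ✓ (rhs at j=1)
  i=2: ✗ (no rhs in [2,4])
  i=3: ✗ (no rhs in [3,5])
  i=4: ✗ (lhs fails at k=4 before rhs at j=6)
  i=5: ✗ (lhs fails at k=5 before rhs at j=6)
  i=6: ✓ (rhs at j=6)
Positions where it holds: {0, 1, 6} → 3.

3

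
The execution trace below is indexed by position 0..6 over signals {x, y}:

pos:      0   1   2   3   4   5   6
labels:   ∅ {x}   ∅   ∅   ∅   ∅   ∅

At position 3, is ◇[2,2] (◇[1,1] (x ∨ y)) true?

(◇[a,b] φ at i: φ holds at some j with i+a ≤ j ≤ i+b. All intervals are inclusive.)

Does not hold

Check ◇[1,1] (x ∨ y) at each j in [5,5]:
  j=5: fails (none in [6,6])
No position in the window satisfies it → formula fails.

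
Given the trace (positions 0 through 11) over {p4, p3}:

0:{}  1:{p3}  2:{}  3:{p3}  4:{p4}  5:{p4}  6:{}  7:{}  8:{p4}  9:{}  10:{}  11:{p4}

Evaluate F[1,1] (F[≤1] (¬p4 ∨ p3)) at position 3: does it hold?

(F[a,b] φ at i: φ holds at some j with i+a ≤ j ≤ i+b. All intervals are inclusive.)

Check F[≤1] (¬p4 ∨ p3) at each j in [4,4]:
  j=4: fails (none in [4,5])
No position in the window satisfies it → formula fails.

False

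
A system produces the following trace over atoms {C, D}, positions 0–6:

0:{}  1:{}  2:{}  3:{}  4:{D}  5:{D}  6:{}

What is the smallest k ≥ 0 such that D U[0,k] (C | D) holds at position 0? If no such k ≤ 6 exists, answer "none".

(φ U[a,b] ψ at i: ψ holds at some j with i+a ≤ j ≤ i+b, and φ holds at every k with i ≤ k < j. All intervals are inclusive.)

none

Need earliest j ≥ 0 with (C | D), and D at every k in [0,j-1].
  j=0: rhs fails.
  j=1: rhs fails.
  j=2: rhs fails.
  j=3: rhs fails.
  j=4: rhs holds but lhs fails at k=0.
  j=5: rhs holds but lhs fails at k=0.
  j=6: rhs fails.
No witness within the range → none.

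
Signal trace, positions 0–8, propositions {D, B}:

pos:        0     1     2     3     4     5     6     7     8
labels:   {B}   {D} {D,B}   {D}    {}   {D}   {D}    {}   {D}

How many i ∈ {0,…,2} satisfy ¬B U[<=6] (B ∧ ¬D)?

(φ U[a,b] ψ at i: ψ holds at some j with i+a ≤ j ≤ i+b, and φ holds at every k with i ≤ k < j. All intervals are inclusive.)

1

Evaluate at each i in [0,2]:
  i=0: ✓ (rhs at j=0)
  i=1: ✗ (no rhs in [1,7])
  i=2: ✗ (no rhs in [2,8])
Positions where it holds: {0} → 1.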